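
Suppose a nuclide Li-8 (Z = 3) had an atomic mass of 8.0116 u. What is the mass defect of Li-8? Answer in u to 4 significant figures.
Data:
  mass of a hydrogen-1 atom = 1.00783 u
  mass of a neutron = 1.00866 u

Mass of separated nucleons = 3(1.00783) + 5(1.00866) = 3.02349 + 5.04330 = 8.06679 u
The mass defect is 8.06679 − 8.0116 = 0.05519 u.

0.05519 u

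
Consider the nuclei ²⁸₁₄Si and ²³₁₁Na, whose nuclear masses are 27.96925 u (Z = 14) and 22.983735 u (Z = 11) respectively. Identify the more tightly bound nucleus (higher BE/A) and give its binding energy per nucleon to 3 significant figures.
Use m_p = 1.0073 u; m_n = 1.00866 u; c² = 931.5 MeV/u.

²⁸₁₄Si: Σm = 14(1.0073) + 14(1.00866) = 28.22344 u; Δm = 0.25419 u; E_B = 236.78 MeV; E_B/A = 8.456 MeV
²³₁₁Na: Σm = 11(1.0073) + 12(1.00866) = 23.18422 u; Δm = 0.200485 u; E_B = 186.75 MeV; E_B/A = 8.120 MeV
²⁸₁₄Si has the higher binding energy per nucleon, so it is the more tightly bound nucleus.

²⁸₁₄Si; 8.46 MeV/nucleon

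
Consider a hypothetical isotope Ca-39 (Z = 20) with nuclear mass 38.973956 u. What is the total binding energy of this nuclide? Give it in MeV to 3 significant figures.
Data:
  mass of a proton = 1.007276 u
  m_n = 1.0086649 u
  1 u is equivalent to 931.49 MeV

The nucleus contains 20 protons and 39 − 20 = 19 neutrons.
Σm = 20·m_p + 19·m_n = 20.145520 + 19.1646331 = 39.3101531 u
Δm = 39.3101531 − 38.973956 = 0.3361971 u
Converting to energy: 0.3361971 u × 931.49 MeV/u = 313.164 MeV

313 MeV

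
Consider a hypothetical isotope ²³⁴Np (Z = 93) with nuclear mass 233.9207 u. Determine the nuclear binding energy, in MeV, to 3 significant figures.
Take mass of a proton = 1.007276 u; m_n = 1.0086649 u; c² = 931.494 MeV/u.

The nucleus contains 93 protons and 234 − 93 = 141 neutrons.
Mass of separated nucleons = 93(1.007276) + 141(1.0086649) = 93.676668 + 142.2217509 = 235.8984189 u
Mass defect Δm = 235.8984189 − 233.9207 = 1.9777189 u
Converting to energy: 1.9777189 u × 931.494 MeV/u = 1842.23 MeV

1840 MeV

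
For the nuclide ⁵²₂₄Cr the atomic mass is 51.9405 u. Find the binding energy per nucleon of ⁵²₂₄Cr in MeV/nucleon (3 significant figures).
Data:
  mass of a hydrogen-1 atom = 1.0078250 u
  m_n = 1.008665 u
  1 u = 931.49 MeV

With 24 protons and 28 neutrons (A = 52):
Total constituent mass: 24 × 1.0078250 + 28 × 1.008665 = 52.4304200 u
Δm = 52.4304200 − 51.9405 = 0.4899200 u
Converting to energy: 0.4899200 u × 931.49 MeV/u = 456.356 MeV
BE/A = 456.356 MeV / 52 = 8.776 MeV/nucleon

8.78 MeV/nucleon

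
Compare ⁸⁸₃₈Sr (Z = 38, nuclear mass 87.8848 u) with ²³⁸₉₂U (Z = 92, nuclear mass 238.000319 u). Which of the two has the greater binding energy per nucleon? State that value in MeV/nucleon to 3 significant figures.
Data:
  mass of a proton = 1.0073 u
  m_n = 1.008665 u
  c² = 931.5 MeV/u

⁸⁸₃₈Sr: Σm = 38(1.0073) + 50(1.008665) = 88.710650 u; Δm = 0.825850 u; E_B = 769.28 MeV; E_B/A = 8.742 MeV
²³⁸₉₂U: Σm = 92(1.0073) + 146(1.008665) = 239.936690 u; Δm = 1.936371 u; E_B = 1803.7 MeV; E_B/A = 7.579 MeV
⁸⁸₃₈Sr has the higher binding energy per nucleon, so it is the more tightly bound nucleus.

⁸⁸₃₈Sr; 8.74 MeV/nucleon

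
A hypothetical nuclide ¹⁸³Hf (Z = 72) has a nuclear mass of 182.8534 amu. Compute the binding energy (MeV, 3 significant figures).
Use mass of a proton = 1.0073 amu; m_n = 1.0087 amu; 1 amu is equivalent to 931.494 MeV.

1530 MeV

With 72 protons and 111 neutrons (A = 183):
Total constituent mass: 72 × 1.0073 + 111 × 1.0087 = 184.4913 amu
Mass defect Δm = 184.4913 − 182.8534 = 1.6379 amu
Converting to energy: 1.6379 amu × 931.494 MeV/amu = 1525.69 MeV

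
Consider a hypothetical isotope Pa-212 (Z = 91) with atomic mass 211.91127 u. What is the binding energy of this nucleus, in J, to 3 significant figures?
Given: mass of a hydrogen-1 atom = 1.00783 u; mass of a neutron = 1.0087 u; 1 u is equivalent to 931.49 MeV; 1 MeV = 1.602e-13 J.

The nucleus contains 91 protons and 212 − 91 = 121 neutrons.
Σm = 91·m(¹H) + 121·m_n = 91.71253 + 122.0527 = 213.76523 u
The mass defect is 213.76523 − 211.91127 = 1.85396 u.
E_B = 1.85396 × 931.49 = 1726.95 MeV
In joules: 1726.95 MeV × 1.602e-13 J/MeV = 2.7666e-10 J

2.77e-10 J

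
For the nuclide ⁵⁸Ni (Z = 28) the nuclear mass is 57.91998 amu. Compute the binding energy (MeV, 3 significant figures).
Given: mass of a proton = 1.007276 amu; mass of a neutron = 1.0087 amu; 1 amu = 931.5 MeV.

With 28 protons and 30 neutrons (A = 58):
Total constituent mass: 28 × 1.007276 + 30 × 1.0087 = 58.464728 amu
Mass defect Δm = 58.464728 − 57.91998 = 0.544748 amu
Binding energy = Δm·c² = 0.544748 × 931.5 MeV/amu = 507.433 MeV

507 MeV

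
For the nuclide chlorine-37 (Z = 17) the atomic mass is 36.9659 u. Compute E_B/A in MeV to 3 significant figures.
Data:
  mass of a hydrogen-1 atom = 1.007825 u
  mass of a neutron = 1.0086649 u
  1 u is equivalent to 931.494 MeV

With 17 protons and 20 neutrons (A = 37):
Mass of separated nucleons = 17(1.007825) + 20(1.0086649) = 17.133025 + 20.1732980 = 37.3063230 u
Mass defect Δm = 37.3063230 − 36.9659 = 0.3404230 u
Binding energy = Δm·c² = 0.3404230 × 931.494 MeV/u = 317.102 MeV
BE/A = 317.102 MeV / 37 = 8.570 MeV/nucleon

8.57 MeV/nucleon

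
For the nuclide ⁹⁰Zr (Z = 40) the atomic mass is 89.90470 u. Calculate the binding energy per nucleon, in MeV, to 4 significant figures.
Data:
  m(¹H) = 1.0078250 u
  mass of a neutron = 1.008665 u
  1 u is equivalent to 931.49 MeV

8.710 MeV/nucleon

The nucleus contains 40 protons and 90 − 40 = 50 neutrons.
Mass of separated nucleons = 40(1.0078250) + 50(1.008665) = 40.3130000 + 50.433250 = 90.7462500 u
The mass defect is 90.7462500 − 89.90470 = 0.8415500 u.
E_B = 0.8415500 × 931.49 = 783.895 MeV
BE/A = 783.895 MeV / 90 = 8.710 MeV/nucleon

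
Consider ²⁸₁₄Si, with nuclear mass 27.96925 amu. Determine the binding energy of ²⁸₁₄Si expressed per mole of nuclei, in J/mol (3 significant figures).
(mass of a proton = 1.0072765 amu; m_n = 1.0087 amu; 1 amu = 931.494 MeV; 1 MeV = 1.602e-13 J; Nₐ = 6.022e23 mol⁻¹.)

2.29e+13 J/mol

With 14 protons and 14 neutrons (A = 28):
Total constituent mass: 14 × 1.0072765 + 14 × 1.0087 = 28.2236710 amu
Mass defect Δm = 28.2236710 − 27.96925 = 0.2544210 amu
Binding energy = Δm·c² = 0.2544210 × 931.494 MeV/amu = 236.992 MeV
Per nucleus in joules: 236.992 MeV × 1.602e-13 J/MeV = 3.7966e-11 J
Per mole: 3.7966e-11 J × 6.022e23 mol⁻¹ = 2.2863e+13 J/mol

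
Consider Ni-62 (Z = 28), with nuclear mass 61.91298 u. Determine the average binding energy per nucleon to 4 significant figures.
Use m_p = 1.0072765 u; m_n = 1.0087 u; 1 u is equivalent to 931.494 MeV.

The nucleus contains 28 protons and 62 − 28 = 34 neutrons.
Σm = 28·m_p + 34·m_n = 28.2037420 + 34.2958 = 62.4995420 u
Δm = 62.4995420 − 61.91298 = 0.5865620 u
Binding energy = Δm·c² = 0.5865620 × 931.494 MeV/u = 546.379 MeV
Dividing by A = 62 gives 8.813 MeV per nucleon.

8.813 MeV/nucleon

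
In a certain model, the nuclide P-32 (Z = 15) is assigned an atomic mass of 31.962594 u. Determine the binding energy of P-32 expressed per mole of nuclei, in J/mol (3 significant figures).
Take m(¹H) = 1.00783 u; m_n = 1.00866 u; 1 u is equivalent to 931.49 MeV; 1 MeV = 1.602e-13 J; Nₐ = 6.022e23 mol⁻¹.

2.71e+13 J/mol

Σm = 15·m(¹H) + 17·m_n = 15.11745 + 17.14722 = 32.26467 u
Mass defect Δm = 32.26467 − 31.962594 = 0.302076 u
E_B = 0.302076 × 931.49 = 281.381 MeV
Per nucleus in joules: 281.381 MeV × 1.602e-13 J/MeV = 4.5077e-11 J
Per mole: 4.5077e-11 J × 6.022e23 mol⁻¹ = 2.7145e+13 J/mol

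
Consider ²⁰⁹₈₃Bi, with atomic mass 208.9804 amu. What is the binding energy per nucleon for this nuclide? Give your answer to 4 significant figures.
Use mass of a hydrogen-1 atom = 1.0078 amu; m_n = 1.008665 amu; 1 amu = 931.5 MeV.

Mass of separated nucleons = 83(1.0078) + 126(1.008665) = 83.6474 + 127.091790 = 210.739190 amu
Mass defect Δm = 210.739190 − 208.9804 = 1.758790 amu
Binding energy = Δm·c² = 1.758790 × 931.5 MeV/amu = 1638.31 MeV
BE/A = 1638.31 MeV / 209 = 7.839 MeV/nucleon

7.839 MeV/nucleon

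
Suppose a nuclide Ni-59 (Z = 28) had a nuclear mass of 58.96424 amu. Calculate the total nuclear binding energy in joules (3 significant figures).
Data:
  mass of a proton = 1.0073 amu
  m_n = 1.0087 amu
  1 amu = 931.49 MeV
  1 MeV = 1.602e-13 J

7.61e-11 J

The nucleus contains 28 protons and 59 − 28 = 31 neutrons.
Total constituent mass: 28 × 1.0073 + 31 × 1.0087 = 59.4741 amu
The mass defect is 59.4741 − 58.96424 = 0.50986 amu.
E_B = 0.50986 × 931.49 = 474.929 MeV
In joules: 474.929 MeV × 1.602e-13 J/MeV = 7.6084e-11 J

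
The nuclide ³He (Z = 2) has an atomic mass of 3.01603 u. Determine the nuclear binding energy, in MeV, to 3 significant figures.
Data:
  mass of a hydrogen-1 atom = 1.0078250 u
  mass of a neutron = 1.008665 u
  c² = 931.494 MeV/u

Z = 2, so N = A − Z = 3 − 2 = 1.
Σm = 2·m(¹H) + 1·m_n = 2.0156500 + 1.008665 = 3.0243150 u
Mass defect Δm = 3.0243150 − 3.01603 = 0.0082850 u
Converting to energy: 0.0082850 u × 931.494 MeV/u = 7.71743 MeV

7.72 MeV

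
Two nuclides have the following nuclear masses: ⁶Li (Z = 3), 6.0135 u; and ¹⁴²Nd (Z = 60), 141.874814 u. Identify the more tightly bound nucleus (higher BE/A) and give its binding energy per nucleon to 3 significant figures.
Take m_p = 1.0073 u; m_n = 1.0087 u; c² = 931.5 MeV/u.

¹⁴²Nd; 8.37 MeV/nucleon

⁶Li: Σm = 3(1.0073) + 3(1.0087) = 6.0480 u; Δm = 0.0345 u; E_B = 32.137 MeV; E_B/A = 5.356 MeV
¹⁴²Nd: Σm = 60(1.0073) + 82(1.0087) = 143.1514 u; Δm = 1.276586 u; E_B = 1189.1 MeV; E_B/A = 8.374 MeV
¹⁴²Nd has the higher binding energy per nucleon, so it is the more tightly bound nucleus.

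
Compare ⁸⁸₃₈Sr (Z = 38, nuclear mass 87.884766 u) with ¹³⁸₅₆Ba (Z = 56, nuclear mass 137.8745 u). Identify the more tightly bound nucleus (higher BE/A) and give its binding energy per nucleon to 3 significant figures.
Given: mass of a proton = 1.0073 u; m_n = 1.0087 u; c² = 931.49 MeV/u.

⁸⁸₃₈Sr; 8.76 MeV/nucleon

⁸⁸₃₈Sr: Σm = 38(1.0073) + 50(1.0087) = 88.7124 u; Δm = 0.827634 u; E_B = 770.93 MeV; E_B/A = 8.761 MeV
¹³⁸₅₆Ba: Σm = 56(1.0073) + 82(1.0087) = 139.1222 u; Δm = 1.2477 u; E_B = 1162.2 MeV; E_B/A = 8.422 MeV
⁸⁸₃₈Sr has the higher binding energy per nucleon, so it is the more tightly bound nucleus.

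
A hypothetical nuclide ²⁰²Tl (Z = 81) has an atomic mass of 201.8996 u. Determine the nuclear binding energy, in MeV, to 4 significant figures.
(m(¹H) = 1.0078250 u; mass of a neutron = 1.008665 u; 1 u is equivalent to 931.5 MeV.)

1661 MeV

Mass of separated nucleons = 81(1.0078250) + 121(1.008665) = 81.6338250 + 122.048465 = 203.6822900 u
Δm = 203.6822900 − 201.8996 = 1.7826900 u
E_B = 1.7826900 × 931.5 = 1660.58 MeV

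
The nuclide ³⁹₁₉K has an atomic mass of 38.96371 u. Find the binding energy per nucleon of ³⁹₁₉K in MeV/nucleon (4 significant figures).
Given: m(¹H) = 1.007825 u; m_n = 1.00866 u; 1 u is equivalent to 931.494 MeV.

With 19 protons and 20 neutrons (A = 39):
Total constituent mass: 19 × 1.007825 + 20 × 1.00866 = 39.321875 u
Δm = 39.321875 − 38.96371 = 0.358165 u
Converting to energy: 0.358165 u × 931.494 MeV/u = 333.629 MeV
BE/A = 333.629 MeV / 39 = 8.555 MeV/nucleon

8.555 MeV/nucleon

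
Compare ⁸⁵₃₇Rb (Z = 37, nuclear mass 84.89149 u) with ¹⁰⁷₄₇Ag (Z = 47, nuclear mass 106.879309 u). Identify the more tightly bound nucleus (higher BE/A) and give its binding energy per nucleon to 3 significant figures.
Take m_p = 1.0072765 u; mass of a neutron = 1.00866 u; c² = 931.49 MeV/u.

⁸⁵₃₇Rb: Σm = 37(1.0072765) + 48(1.00866) = 85.6849105 u; Δm = 0.7934205 u; E_B = 739.063 MeV; E_B/A = 8.6949 MeV
¹⁰⁷₄₇Ag: Σm = 47(1.0072765) + 60(1.00866) = 107.8615955 u; Δm = 0.9822865 u; E_B = 914.99 MeV; E_B/A = 8.551 MeV
⁸⁵₃₇Rb has the higher binding energy per nucleon, so it is the more tightly bound nucleus.

⁸⁵₃₇Rb; 8.69 MeV/nucleon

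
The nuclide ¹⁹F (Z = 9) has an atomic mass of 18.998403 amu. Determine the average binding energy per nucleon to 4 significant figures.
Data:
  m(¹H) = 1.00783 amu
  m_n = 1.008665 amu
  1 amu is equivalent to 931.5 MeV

Σm = 9·m(¹H) + 10·m_n = 9.07047 + 10.086650 = 19.157120 amu
The mass defect is 19.157120 − 18.998403 = 0.158717 amu.
E_B = 0.158717 × 931.5 = 147.845 MeV
BE/A = 147.845 MeV / 19 = 7.781 MeV/nucleon

7.781 MeV/nucleon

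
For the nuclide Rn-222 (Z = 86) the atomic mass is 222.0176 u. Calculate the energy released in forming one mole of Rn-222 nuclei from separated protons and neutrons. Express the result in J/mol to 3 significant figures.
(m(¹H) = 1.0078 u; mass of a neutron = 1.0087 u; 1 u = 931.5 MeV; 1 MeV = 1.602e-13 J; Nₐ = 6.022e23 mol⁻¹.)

1.65e+14 J/mol

Z = 86, so N = A − Z = 222 − 86 = 136.
Σm = 86·m(¹H) + 136·m_n = 86.6708 + 137.1832 = 223.8540 u
Mass defect Δm = 223.8540 − 222.0176 = 1.8364 u
Binding energy = Δm·c² = 1.8364 × 931.5 MeV/u = 1710.61 MeV
Per nucleus in joules: 1710.61 MeV × 1.602e-13 J/MeV = 2.7404e-10 J
Per mole: 2.7404e-10 J × 6.022e23 mol⁻¹ = 1.6503e+14 J/mol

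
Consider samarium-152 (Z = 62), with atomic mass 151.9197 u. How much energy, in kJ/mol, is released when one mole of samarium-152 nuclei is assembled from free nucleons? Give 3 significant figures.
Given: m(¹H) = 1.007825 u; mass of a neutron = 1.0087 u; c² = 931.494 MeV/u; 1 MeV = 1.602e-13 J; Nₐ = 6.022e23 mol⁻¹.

Z = 62, so N = A − Z = 152 − 62 = 90.
Total constituent mass: 62 × 1.007825 + 90 × 1.0087 = 153.268150 u
Mass defect Δm = 153.268150 − 151.9197 = 1.348450 u
E_B = 1.348450 × 931.494 = 1256.07 MeV
Per nucleus in joules: 1256.07 MeV × 1.602e-13 J/MeV = 2.0122e-10 J
Per mole: 2.0122e-10 J × 6.022e23 mol⁻¹ = 1.2117e+14 J/mol

1.21e+11 kJ/mol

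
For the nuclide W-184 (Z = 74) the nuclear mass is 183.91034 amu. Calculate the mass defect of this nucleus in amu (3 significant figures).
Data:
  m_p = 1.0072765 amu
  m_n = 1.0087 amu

1.59 amu

Total constituent mass: 74 × 1.0072765 + 110 × 1.0087 = 185.4954610 amu
Mass defect Δm = 185.4954610 − 183.91034 = 1.5851210 amu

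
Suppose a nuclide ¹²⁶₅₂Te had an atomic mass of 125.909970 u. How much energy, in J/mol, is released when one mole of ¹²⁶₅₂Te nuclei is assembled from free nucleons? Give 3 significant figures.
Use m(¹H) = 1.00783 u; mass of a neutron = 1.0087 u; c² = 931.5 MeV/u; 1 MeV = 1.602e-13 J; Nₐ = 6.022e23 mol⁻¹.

1.03e+14 J/mol

The nucleus contains 52 protons and 126 − 52 = 74 neutrons.
Total constituent mass: 52 × 1.00783 + 74 × 1.0087 = 127.05096 u
Mass defect Δm = 127.05096 − 125.909970 = 1.140990 u
Binding energy = Δm·c² = 1.140990 × 931.5 MeV/u = 1062.83 MeV
Per nucleus in joules: 1062.83 MeV × 1.602e-13 J/MeV = 1.7027e-10 J
Per mole: 1.7027e-10 J × 6.022e23 mol⁻¹ = 1.0254e+14 J/mol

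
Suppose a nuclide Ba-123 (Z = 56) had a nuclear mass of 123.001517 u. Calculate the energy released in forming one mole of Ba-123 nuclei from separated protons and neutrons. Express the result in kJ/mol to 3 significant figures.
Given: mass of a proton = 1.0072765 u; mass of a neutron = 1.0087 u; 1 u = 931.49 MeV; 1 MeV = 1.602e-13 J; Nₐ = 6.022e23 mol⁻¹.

Total constituent mass: 56 × 1.0072765 + 67 × 1.0087 = 123.9903840 u
Δm = 123.9903840 − 123.001517 = 0.9888670 u
Binding energy = Δm·c² = 0.9888670 × 931.49 MeV/u = 921.120 MeV
Per nucleus in joules: 921.120 MeV × 1.602e-13 J/MeV = 1.4756e-10 J
Per mole: 1.4756e-10 J × 6.022e23 mol⁻¹ = 8.8861e+13 J/mol

8.89e+10 kJ/mol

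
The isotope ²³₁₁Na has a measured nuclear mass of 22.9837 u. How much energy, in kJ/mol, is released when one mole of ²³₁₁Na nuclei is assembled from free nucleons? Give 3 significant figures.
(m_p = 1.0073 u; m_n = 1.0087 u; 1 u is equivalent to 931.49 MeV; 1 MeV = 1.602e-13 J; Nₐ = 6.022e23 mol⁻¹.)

Z = 11, so N = A − Z = 23 − 11 = 12.
Total constituent mass: 11 × 1.0073 + 12 × 1.0087 = 23.1847 u
The mass defect is 23.1847 − 22.9837 = 0.2010 u.
Binding energy = Δm·c² = 0.2010 × 931.49 MeV/u = 187.229 MeV
Per nucleus in joules: 187.229 MeV × 1.602e-13 J/MeV = 2.9994e-11 J
Per mole: 2.9994e-11 J × 6.022e23 mol⁻¹ = 1.8062e+13 J/mol

1.81e+10 kJ/mol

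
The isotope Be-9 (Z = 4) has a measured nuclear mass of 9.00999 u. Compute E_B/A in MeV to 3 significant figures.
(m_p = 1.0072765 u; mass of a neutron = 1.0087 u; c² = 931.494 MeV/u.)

The nucleus contains 4 protons and 9 − 4 = 5 neutrons.
Σm = 4·m_p + 5·m_n = 4.0291060 + 5.0435 = 9.0726060 u
Δm = 9.0726060 − 9.00999 = 0.0626160 u
Converting to energy: 0.0626160 u × 931.494 MeV/u = 58.3264 MeV
Per nucleon: 58.3264 / 9 = 6.481 MeV

6.48 MeV/nucleon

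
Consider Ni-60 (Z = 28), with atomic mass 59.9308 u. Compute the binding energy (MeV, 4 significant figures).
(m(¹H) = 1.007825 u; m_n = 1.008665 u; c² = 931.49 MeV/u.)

With 28 protons and 32 neutrons (A = 60):
Σm = 28·m(¹H) + 32·m_n = 28.219100 + 32.277280 = 60.496380 u
Δm = 60.496380 − 59.9308 = 0.565580 u
E_B = 0.565580 × 931.49 = 526.832 MeV

526.8 MeV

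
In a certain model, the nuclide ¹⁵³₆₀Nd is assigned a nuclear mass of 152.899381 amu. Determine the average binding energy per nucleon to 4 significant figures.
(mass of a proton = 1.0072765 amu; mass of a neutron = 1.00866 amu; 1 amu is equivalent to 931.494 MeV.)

8.174 MeV/nucleon

The nucleus contains 60 protons and 153 − 60 = 93 neutrons.
Total constituent mass: 60 × 1.0072765 + 93 × 1.00866 = 154.2419700 amu
The mass defect is 154.2419700 − 152.899381 = 1.3425890 amu.
E_B = 1.3425890 × 931.494 = 1250.61 MeV
Per nucleon: 1250.61 / 153 = 8.174 MeV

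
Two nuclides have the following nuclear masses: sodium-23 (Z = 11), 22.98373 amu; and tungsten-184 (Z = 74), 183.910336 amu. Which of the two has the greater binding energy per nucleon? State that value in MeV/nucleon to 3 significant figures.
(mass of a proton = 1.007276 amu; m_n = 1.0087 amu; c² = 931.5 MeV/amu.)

sodium-23; 8.13 MeV/nucleon

sodium-23: Σm = 11(1.007276) + 12(1.0087) = 23.184436 amu; Δm = 0.200706 amu; E_B = 186.96 MeV; E_B/A = 8.129 MeV
tungsten-184: Σm = 74(1.007276) + 110(1.0087) = 185.495424 amu; Δm = 1.585088 amu; E_B = 1476.5 MeV; E_B/A = 8.0245 MeV
sodium-23 has the higher binding energy per nucleon, so it is the more tightly bound nucleus.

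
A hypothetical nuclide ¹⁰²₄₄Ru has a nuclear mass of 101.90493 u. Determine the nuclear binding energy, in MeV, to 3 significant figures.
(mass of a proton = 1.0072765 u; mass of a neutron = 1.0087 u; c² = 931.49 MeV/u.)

With 44 protons and 58 neutrons (A = 102):
Σm = 44·m_p + 58·m_n = 44.3201660 + 58.5046 = 102.8247660 u
The mass defect is 102.8247660 − 101.90493 = 0.9198360 u.
Binding energy = Δm·c² = 0.9198360 × 931.49 MeV/u = 856.818 MeV

857 MeV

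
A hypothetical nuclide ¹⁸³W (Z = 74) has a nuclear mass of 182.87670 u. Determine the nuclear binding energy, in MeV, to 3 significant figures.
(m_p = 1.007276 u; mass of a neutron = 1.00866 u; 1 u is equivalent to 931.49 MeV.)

Z = 74, so N = A − Z = 183 − 74 = 109.
Total constituent mass: 74 × 1.007276 + 109 × 1.00866 = 184.482364 u
Δm = 184.482364 − 182.87670 = 1.605664 u
E_B = 1.605664 × 931.49 = 1495.66 MeV

1500 MeV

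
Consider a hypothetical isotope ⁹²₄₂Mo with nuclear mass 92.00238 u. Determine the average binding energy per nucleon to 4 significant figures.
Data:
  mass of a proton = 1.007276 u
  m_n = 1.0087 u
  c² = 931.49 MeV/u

The nucleus contains 42 protons and 92 − 42 = 50 neutrons.
Total constituent mass: 42 × 1.007276 + 50 × 1.0087 = 92.740592 u
Δm = 92.740592 − 92.00238 = 0.738212 u
E_B = 0.738212 × 931.49 = 687.637 MeV
BE/A = 687.637 MeV / 92 = 7.474 MeV/nucleon

7.474 MeV/nucleon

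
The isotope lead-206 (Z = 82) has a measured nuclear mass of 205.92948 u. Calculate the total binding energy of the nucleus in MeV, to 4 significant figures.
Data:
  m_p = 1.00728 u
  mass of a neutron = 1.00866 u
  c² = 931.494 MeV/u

Mass of separated nucleons = 82(1.00728) + 124(1.00866) = 82.59696 + 125.07384 = 207.67080 u
The mass defect is 207.67080 − 205.92948 = 1.74132 u.
E_B = 1.74132 × 931.494 = 1622.03 MeV

1622 MeV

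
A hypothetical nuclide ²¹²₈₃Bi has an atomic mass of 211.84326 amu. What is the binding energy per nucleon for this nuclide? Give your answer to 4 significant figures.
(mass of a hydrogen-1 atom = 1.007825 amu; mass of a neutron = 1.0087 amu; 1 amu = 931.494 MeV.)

8.474 MeV/nucleon

The nucleus contains 83 protons and 212 − 83 = 129 neutrons.
Mass of separated nucleons = 83(1.007825) + 129(1.0087) = 83.649475 + 130.1223 = 213.771775 amu
Mass defect Δm = 213.771775 − 211.84326 = 1.928515 amu
Converting to energy: 1.928515 amu × 931.494 MeV/amu = 1796.40 MeV
BE/A = 1796.40 MeV / 212 = 8.474 MeV/nucleon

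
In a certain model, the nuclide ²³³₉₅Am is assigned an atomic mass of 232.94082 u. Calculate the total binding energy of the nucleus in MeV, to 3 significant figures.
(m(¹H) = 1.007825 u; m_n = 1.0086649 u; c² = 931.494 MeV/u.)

With 95 protons and 138 neutrons (A = 233):
Total constituent mass: 95 × 1.007825 + 138 × 1.0086649 = 234.9391312 u
The mass defect is 234.9391312 − 232.94082 = 1.9983112 u.
Converting to energy: 1.9983112 u × 931.494 MeV/u = 1861.41 MeV

1860 MeV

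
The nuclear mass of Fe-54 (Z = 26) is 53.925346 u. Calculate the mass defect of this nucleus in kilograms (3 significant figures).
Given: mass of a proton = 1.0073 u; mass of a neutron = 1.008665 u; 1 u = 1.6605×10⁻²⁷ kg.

8.42e-28 kg

Z = 26, so N = A − Z = 54 − 26 = 28.
Mass of separated nucleons = 26(1.0073) + 28(1.008665) = 26.1898 + 28.242620 = 54.432420 u
Δm = 54.432420 − 53.925346 = 0.507074 u
In SI units: 0.507074 u × 1.6605×10⁻²⁷ kg/u = 8.4200e-28 kg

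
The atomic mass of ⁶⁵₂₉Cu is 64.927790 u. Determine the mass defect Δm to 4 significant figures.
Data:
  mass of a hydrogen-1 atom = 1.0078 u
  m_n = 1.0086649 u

Σm = 29·m(¹H) + 36·m_n = 29.2262 + 36.3119364 = 65.5381364 u
The mass defect is 65.5381364 − 64.927790 = 0.6103464 u.

0.6103 u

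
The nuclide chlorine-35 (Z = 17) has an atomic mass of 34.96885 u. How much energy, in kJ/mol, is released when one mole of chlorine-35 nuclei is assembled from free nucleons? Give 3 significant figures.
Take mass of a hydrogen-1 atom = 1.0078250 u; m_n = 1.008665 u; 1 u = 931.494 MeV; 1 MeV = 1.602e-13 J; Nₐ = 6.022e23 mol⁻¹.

2.88e+10 kJ/mol

Total constituent mass: 17 × 1.0078250 + 18 × 1.008665 = 35.2889950 u
Mass defect Δm = 35.2889950 − 34.96885 = 0.3201450 u
Binding energy = Δm·c² = 0.3201450 × 931.494 MeV/u = 298.213 MeV
Per nucleus in joules: 298.213 MeV × 1.602e-13 J/MeV = 4.7774e-11 J
Per mole: 4.7774e-11 J × 6.022e23 mol⁻¹ = 2.8770e+13 J/mol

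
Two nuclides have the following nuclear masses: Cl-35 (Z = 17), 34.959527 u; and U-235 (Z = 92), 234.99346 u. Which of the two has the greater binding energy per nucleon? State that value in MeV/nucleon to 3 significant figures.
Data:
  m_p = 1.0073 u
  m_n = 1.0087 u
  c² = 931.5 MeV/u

Cl-35; 8.55 MeV/nucleon

Cl-35: Σm = 17(1.0073) + 18(1.0087) = 35.2807 u; Δm = 0.321173 u; E_B = 299.17 MeV; E_B/A = 8.548 MeV
U-235: Σm = 92(1.0073) + 143(1.0087) = 236.9157 u; Δm = 1.92224 u; E_B = 1790.57 MeV; E_B/A = 7.619 MeV
Cl-35 has the higher binding energy per nucleon, so it is the more tightly bound nucleus.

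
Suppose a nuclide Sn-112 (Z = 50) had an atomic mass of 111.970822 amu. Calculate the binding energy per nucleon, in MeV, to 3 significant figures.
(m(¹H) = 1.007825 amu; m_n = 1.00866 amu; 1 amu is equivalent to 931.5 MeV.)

7.96 MeV/nucleon

The nucleus contains 50 protons and 112 − 50 = 62 neutrons.
Σm = 50·m(¹H) + 62·m_n = 50.391250 + 62.53692 = 112.928170 amu
Δm = 112.928170 − 111.970822 = 0.957348 amu
Converting to energy: 0.957348 amu × 931.5 MeV/amu = 891.770 MeV
BE/A = 891.770 MeV / 112 = 7.962 MeV/nucleon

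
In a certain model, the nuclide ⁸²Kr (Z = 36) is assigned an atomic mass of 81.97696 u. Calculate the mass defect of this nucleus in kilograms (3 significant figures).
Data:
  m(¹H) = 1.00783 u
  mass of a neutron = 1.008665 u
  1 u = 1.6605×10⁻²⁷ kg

1.17e-27 kg

Total constituent mass: 36 × 1.00783 + 46 × 1.008665 = 82.680470 u
Δm = 82.680470 − 81.97696 = 0.703510 u
In SI units: 0.703510 u × 1.6605×10⁻²⁷ kg/u = 1.1682e-27 kg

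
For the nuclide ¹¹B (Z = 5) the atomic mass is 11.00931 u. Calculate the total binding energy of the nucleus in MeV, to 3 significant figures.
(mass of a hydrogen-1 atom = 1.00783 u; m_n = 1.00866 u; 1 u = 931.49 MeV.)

Z = 5, so N = A − Z = 11 − 5 = 6.
Total constituent mass: 5 × 1.00783 + 6 × 1.00866 = 11.09111 u
The mass defect is 11.09111 − 11.00931 = 0.08180 u.
Converting to energy: 0.08180 u × 931.49 MeV/u = 76.1959 MeV

76.2 MeV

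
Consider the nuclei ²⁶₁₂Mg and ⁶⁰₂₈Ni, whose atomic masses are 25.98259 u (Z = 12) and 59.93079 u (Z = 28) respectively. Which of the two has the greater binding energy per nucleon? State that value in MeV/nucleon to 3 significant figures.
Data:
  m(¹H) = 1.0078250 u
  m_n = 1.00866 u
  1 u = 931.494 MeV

⁶⁰₂₈Ni; 8.78 MeV/nucleon

²⁶₁₂Mg: Σm = 12(1.0078250) + 14(1.00866) = 26.2151400 u; Δm = 0.2325500 u; E_B = 216.6189 MeV; E_B/A = 8.331 MeV
⁶⁰₂₈Ni: Σm = 28(1.0078250) + 32(1.00866) = 60.4962200 u; Δm = 0.5654300 u; E_B = 526.69 MeV; E_B/A = 8.778 MeV
⁶⁰₂₈Ni has the higher binding energy per nucleon, so it is the more tightly bound nucleus.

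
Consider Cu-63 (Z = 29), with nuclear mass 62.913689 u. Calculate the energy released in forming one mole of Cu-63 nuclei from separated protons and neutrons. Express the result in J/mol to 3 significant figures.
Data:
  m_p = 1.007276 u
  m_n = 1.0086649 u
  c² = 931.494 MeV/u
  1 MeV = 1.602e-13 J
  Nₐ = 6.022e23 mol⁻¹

Total constituent mass: 29 × 1.007276 + 34 × 1.0086649 = 63.5056106 u
Δm = 63.5056106 − 62.913689 = 0.5919216 u
E_B = 0.5919216 × 931.494 = 551.371 MeV
Per nucleus in joules: 551.371 MeV × 1.602e-13 J/MeV = 8.8330e-11 J
Per mole: 8.8330e-11 J × 6.022e23 mol⁻¹ = 5.3192e+13 J/mol

5.32e+13 J/mol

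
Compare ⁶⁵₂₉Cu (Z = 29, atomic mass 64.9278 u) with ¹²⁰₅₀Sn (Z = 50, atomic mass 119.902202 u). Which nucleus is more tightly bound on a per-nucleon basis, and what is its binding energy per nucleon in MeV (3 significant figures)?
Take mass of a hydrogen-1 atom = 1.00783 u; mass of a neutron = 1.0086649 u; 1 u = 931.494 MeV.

⁶⁵₂₉Cu; 8.76 MeV/nucleon

⁶⁵₂₉Cu: Σm = 29(1.00783) + 36(1.0086649) = 65.5390064 u; Δm = 0.6112064 u; E_B = 569.34 MeV; E_B/A = 8.759 MeV
¹²⁰₅₀Sn: Σm = 50(1.00783) + 70(1.0086649) = 120.9980430 u; Δm = 1.0958410 u; E_B = 1020.77 MeV; E_B/A = 8.506 MeV
⁶⁵₂₉Cu has the higher binding energy per nucleon, so it is the more tightly bound nucleus.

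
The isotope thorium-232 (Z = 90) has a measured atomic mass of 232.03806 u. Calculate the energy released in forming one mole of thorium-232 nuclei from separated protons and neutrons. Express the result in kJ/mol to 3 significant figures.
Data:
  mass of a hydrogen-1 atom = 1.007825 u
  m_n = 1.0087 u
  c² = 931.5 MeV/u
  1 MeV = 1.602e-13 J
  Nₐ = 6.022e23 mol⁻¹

1.71e+11 kJ/mol

With 90 protons and 142 neutrons (A = 232):
Mass of separated nucleons = 90(1.007825) + 142(1.0087) = 90.704250 + 143.2354 = 233.939650 u
Δm = 233.939650 − 232.03806 = 1.901590 u
E_B = 1.901590 × 931.5 = 1771.33 MeV
Per nucleus in joules: 1771.33 MeV × 1.602e-13 J/MeV = 2.8377e-10 J
Per mole: 2.8377e-10 J × 6.022e23 mol⁻¹ = 1.7089e+14 J/mol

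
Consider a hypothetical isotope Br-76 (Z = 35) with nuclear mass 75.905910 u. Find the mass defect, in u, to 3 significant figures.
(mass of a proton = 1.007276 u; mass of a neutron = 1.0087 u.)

0.705 u

Z = 35, so N = A − Z = 76 − 35 = 41.
Σm = 35·m_p + 41·m_n = 35.254660 + 41.3567 = 76.611360 u
Mass defect Δm = 76.611360 − 75.905910 = 0.705450 u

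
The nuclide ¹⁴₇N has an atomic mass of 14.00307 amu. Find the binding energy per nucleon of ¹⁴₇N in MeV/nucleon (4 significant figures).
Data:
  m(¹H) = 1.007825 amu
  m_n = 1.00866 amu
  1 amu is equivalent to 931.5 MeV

Z = 7, so N = A − Z = 14 − 7 = 7.
Total constituent mass: 7 × 1.007825 + 7 × 1.00866 = 14.115395 amu
The mass defect is 14.115395 − 14.00307 = 0.112325 amu.
Converting to energy: 0.112325 amu × 931.5 MeV/amu = 104.631 MeV
Dividing by A = 14 gives 7.474 MeV per nucleon.

7.474 MeV/nucleon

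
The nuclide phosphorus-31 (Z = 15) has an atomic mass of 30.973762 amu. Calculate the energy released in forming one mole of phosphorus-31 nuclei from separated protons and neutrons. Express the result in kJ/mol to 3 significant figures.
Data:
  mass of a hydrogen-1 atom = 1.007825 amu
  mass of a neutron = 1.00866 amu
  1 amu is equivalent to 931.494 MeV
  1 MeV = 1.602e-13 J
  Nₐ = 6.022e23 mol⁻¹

2.54e+10 kJ/mol

With 15 protons and 16 neutrons (A = 31):
Total constituent mass: 15 × 1.007825 + 16 × 1.00866 = 31.255935 amu
Mass defect Δm = 31.255935 − 30.973762 = 0.282173 amu
Converting to energy: 0.282173 amu × 931.494 MeV/amu = 262.842 MeV
Per nucleus in joules: 262.842 MeV × 1.602e-13 J/MeV = 4.2107e-11 J
Per mole: 4.2107e-11 J × 6.022e23 mol⁻¹ = 2.5357e+13 J/mol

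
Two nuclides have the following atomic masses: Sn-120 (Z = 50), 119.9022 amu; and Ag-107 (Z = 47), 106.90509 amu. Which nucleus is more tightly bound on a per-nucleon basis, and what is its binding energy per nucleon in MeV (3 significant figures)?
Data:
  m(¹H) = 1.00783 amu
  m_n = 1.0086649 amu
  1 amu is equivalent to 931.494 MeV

Ag-107; 8.56 MeV/nucleon

Sn-120: Σm = 50(1.00783) + 70(1.0086649) = 120.9980430 amu; Δm = 1.0958430 amu; E_B = 1020.77 MeV; E_B/A = 8.506 MeV
Ag-107: Σm = 47(1.00783) + 60(1.0086649) = 107.8879040 amu; Δm = 0.9828140 amu; E_B = 915.49 MeV; E_B/A = 8.556 MeV
Ag-107 has the higher binding energy per nucleon, so it is the more tightly bound nucleus.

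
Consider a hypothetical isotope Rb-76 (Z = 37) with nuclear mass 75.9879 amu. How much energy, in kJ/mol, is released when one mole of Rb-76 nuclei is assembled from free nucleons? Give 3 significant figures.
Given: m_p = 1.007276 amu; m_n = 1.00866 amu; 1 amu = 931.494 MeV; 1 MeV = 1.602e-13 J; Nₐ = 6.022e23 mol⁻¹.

5.56e+10 kJ/mol

The nucleus contains 37 protons and 76 − 37 = 39 neutrons.
Mass of separated nucleons = 37(1.007276) + 39(1.00866) = 37.269212 + 39.33774 = 76.606952 amu
Δm = 76.606952 − 75.9879 = 0.619052 amu
Converting to energy: 0.619052 amu × 931.494 MeV/amu = 576.643 MeV
Per nucleus in joules: 576.643 MeV × 1.602e-13 J/MeV = 9.2378e-11 J
Per mole: 9.2378e-11 J × 6.022e23 mol⁻¹ = 5.5630e+13 J/mol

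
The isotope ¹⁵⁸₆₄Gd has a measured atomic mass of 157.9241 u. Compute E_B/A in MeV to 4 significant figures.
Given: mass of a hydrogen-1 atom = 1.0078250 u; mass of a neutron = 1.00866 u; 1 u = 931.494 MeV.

Mass of separated nucleons = 64(1.0078250) + 94(1.00866) = 64.5008000 + 94.81404 = 159.3148400 u
Mass defect Δm = 159.3148400 − 157.9241 = 1.3907400 u
E_B = 1.3907400 × 931.494 = 1295.47 MeV
Per nucleon: 1295.47 / 158 = 8.199 MeV

8.199 MeV/nucleon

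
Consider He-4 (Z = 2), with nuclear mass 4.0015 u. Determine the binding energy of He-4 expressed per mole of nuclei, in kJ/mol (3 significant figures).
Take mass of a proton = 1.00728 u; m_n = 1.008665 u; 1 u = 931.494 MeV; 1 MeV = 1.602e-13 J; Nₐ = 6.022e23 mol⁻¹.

The nucleus contains 2 protons and 4 − 2 = 2 neutrons.
Σm = 2·m_p + 2·m_n = 2.01456 + 2.017330 = 4.031890 u
Δm = 4.031890 − 4.0015 = 0.030390 u
Converting to energy: 0.030390 u × 931.494 MeV/u = 28.3081 MeV
Per nucleus in joules: 28.3081 MeV × 1.602e-13 J/MeV = 4.5350e-12 J
Per mole: 4.5350e-12 J × 6.022e23 mol⁻¹ = 2.7310e+12 J/mol

2.73e+09 kJ/mol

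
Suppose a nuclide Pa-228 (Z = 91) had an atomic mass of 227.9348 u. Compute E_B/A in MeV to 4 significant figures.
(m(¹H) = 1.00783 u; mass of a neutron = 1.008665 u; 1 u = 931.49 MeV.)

8.027 MeV/nucleon

With 91 protons and 137 neutrons (A = 228):
Mass of separated nucleons = 91(1.00783) + 137(1.008665) = 91.71253 + 138.187105 = 229.899635 u
Δm = 229.899635 − 227.9348 = 1.964835 u
Converting to energy: 1.964835 u × 931.49 MeV/u = 1830.22 MeV
Per nucleon: 1830.22 / 228 = 8.027 MeV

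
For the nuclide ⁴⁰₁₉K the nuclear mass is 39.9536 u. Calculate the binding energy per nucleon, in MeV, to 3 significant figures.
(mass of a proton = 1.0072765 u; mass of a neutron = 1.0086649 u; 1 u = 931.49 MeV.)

Z = 19, so N = A − Z = 40 − 19 = 21.
Mass of separated nucleons = 19(1.0072765) + 21(1.0086649) = 19.1382535 + 21.1819629 = 40.3202164 u
The mass defect is 40.3202164 − 39.9536 = 0.3666164 u.
Converting to energy: 0.3666164 u × 931.49 MeV/u = 341.4995 MeV
Per nucleon: 341.4995 / 40 = 8.537 MeV

8.54 MeV/nucleon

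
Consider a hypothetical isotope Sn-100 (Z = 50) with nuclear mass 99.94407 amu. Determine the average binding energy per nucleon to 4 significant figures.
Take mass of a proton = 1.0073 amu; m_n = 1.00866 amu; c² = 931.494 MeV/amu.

7.954 MeV/nucleon

Mass of separated nucleons = 50(1.0073) + 50(1.00866) = 50.3650 + 50.43300 = 100.79800 amu
Δm = 100.79800 − 99.94407 = 0.85393 amu
E_B = 0.85393 × 931.494 = 795.431 MeV
Per nucleon: 795.431 / 100 = 7.954 MeV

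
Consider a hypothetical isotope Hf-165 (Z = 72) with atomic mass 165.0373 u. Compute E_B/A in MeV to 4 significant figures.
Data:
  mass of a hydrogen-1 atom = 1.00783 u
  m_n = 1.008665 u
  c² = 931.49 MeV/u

With 72 protons and 93 neutrons (A = 165):
Σm = 72·m(¹H) + 93·m_n = 72.56376 + 93.805845 = 166.369605 u
The mass defect is 166.369605 − 165.0373 = 1.332305 u.
E_B = 1.332305 × 931.49 = 1241.03 MeV
BE/A = 1241.03 MeV / 165 = 7.521 MeV/nucleon

7.521 MeV/nucleon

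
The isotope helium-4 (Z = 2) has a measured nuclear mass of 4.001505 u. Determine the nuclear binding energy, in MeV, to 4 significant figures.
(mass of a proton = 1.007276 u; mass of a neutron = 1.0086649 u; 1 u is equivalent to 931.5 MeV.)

Z = 2, so N = A − Z = 4 − 2 = 2.
Total constituent mass: 2 × 1.007276 + 2 × 1.0086649 = 4.0318818 u
Δm = 4.0318818 − 4.001505 = 0.0303768 u
Binding energy = Δm·c² = 0.0303768 × 931.5 MeV/u = 28.2960 MeV

28.30 MeV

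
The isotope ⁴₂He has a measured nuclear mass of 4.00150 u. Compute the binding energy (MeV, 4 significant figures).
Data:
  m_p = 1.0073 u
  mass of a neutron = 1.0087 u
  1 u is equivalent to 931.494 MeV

The nucleus contains 2 protons and 4 − 2 = 2 neutrons.
Σm = 2·m_p + 2·m_n = 2.0146 + 2.0174 = 4.0320 u
Δm = 4.0320 − 4.00150 = 0.03050 u
Binding energy = Δm·c² = 0.03050 × 931.494 MeV/u = 28.4106 MeV

28.41 MeV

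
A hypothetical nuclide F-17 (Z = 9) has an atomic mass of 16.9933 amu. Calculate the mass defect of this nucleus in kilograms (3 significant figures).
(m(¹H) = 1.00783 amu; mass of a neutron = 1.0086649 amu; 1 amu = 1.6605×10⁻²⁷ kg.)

Σm = 9·m(¹H) + 8·m_n = 9.07047 + 8.0693192 = 17.1397892 amu
Δm = 17.1397892 − 16.9933 = 0.1464892 amu
In SI units: 0.1464892 amu × 1.6605×10⁻²⁷ kg/amu = 2.4325e-28 kg

2.43e-28 kg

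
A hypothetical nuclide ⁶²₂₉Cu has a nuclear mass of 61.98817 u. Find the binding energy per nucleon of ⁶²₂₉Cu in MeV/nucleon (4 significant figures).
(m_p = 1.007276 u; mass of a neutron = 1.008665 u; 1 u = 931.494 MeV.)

7.644 MeV/nucleon

The nucleus contains 29 protons and 62 − 29 = 33 neutrons.
Mass of separated nucleons = 29(1.007276) + 33(1.008665) = 29.211004 + 33.285945 = 62.496949 u
Mass defect Δm = 62.496949 − 61.98817 = 0.508779 u
Binding energy = Δm·c² = 0.508779 × 931.494 MeV/u = 473.925 MeV
Per nucleon: 473.925 / 62 = 7.644 MeV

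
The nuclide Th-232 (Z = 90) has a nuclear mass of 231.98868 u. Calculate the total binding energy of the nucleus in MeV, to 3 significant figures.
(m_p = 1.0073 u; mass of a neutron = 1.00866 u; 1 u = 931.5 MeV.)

1770 MeV

Z = 90, so N = A − Z = 232 − 90 = 142.
Total constituent mass: 90 × 1.0073 + 142 × 1.00866 = 233.88672 u
Δm = 233.88672 − 231.98868 = 1.89804 u
Converting to energy: 1.89804 u × 931.5 MeV/u = 1768.02 MeV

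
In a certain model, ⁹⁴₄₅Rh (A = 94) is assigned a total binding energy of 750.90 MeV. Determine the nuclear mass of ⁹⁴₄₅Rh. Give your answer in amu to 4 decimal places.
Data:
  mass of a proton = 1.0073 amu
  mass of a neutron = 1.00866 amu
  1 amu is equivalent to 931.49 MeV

93.9467 amu

Mass defect = 750.90 MeV / (931.49 MeV/amu) = 0.806128 amu
Constituent mass = 45(1.0073) + 49(1.00866) = 94.75284 amu
Nuclear mass = 94.75284 − 0.806128 = 93.946712 amu ≈ 93.9467 amu (to 4 decimal places)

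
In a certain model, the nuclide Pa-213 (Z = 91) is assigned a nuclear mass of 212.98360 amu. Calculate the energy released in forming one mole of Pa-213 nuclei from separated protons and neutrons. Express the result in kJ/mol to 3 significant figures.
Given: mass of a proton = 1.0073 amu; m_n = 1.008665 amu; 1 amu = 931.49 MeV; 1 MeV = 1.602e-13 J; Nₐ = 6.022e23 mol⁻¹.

1.56e+11 kJ/mol

Z = 91, so N = A − Z = 213 − 91 = 122.
Mass of separated nucleons = 91(1.0073) + 122(1.008665) = 91.6643 + 123.057130 = 214.721430 amu
The mass defect is 214.721430 − 212.98360 = 1.737830 amu.
E_B = 1.737830 × 931.49 = 1618.77 MeV
Per nucleus in joules: 1618.77 MeV × 1.602e-13 J/MeV = 2.5933e-10 J
Per mole: 2.5933e-10 J × 6.022e23 mol⁻¹ = 1.5617e+14 J/mol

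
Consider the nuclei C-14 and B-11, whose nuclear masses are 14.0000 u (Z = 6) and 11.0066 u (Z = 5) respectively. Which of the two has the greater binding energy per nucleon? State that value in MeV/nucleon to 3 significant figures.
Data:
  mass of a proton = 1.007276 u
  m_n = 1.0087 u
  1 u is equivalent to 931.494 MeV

C-14; 7.54 MeV/nucleon

C-14: Σm = 6(1.007276) + 8(1.0087) = 14.113256 u; Δm = 0.113256 u; E_B = 105.50 MeV; E_B/A = 7.536 MeV
B-11: Σm = 5(1.007276) + 6(1.0087) = 11.088580 u; Δm = 0.081980 u; E_B = 76.364 MeV; E_B/A = 6.942 MeV
C-14 has the higher binding energy per nucleon, so it is the more tightly bound nucleus.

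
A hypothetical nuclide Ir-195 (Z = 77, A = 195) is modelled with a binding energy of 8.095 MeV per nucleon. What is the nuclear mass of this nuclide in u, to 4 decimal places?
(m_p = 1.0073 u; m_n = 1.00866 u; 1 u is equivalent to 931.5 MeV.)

194.8894 u

Total binding energy = 195 × 8.095 = 1578.525 MeV
Mass defect = 1578.525 MeV / (931.5 MeV/u) = 1.694605 u
Constituent mass = 77(1.0073) + 118(1.00866) = 196.58398 u
Nuclear mass = 196.58398 − 1.694605 = 194.889375 u ≈ 194.8894 u (to 4 decimal places)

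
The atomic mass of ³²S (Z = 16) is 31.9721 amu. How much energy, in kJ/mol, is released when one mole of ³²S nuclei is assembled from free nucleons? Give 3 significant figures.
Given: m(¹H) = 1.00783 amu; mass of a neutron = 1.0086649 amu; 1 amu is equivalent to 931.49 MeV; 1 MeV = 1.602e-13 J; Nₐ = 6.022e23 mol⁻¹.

2.62e+10 kJ/mol

With 16 protons and 16 neutrons (A = 32):
Σm = 16·m(¹H) + 16·m_n = 16.12528 + 16.1386384 = 32.2639184 amu
Δm = 32.2639184 − 31.9721 = 0.2918184 amu
Binding energy = Δm·c² = 0.2918184 × 931.49 MeV/amu = 271.826 MeV
Per nucleus in joules: 271.826 MeV × 1.602e-13 J/MeV = 4.3547e-11 J
Per mole: 4.3547e-11 J × 6.022e23 mol⁻¹ = 2.6224e+13 J/mol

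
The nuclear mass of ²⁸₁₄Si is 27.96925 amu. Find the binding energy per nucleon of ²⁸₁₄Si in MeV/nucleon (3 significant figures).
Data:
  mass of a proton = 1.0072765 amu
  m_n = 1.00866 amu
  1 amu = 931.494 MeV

8.45 MeV/nucleon

The nucleus contains 14 protons and 28 − 14 = 14 neutrons.
Total constituent mass: 14 × 1.0072765 + 14 × 1.00866 = 28.2231110 amu
Δm = 28.2231110 − 27.96925 = 0.2538610 amu
Converting to energy: 0.2538610 amu × 931.494 MeV/amu = 236.470 MeV
BE/A = 236.470 MeV / 28 = 8.445 MeV/nucleon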